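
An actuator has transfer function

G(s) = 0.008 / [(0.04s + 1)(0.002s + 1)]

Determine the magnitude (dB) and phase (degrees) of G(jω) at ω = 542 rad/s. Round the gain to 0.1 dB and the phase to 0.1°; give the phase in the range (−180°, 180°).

At ω = 542 rad/s:
pole (1 + j542·0.04) = 1 + j21.68 → |·| ≈ 21.703, ∠ ≈ 87.36°
pole (1 + j542·0.002) = 1 + j1.084 → |·| ≈ 1.4748, ∠ ≈ 47.31°
|G| = 0.008 · 1 / (21.703 · 1.4748) ≈ 0.00024994
Gain = 20 log₁₀(0.00024994) ≈ -72.04 dB
∠G = (0°) − (87.36° + 47.31°) = -134.67°

-72.0 dB, -134.7°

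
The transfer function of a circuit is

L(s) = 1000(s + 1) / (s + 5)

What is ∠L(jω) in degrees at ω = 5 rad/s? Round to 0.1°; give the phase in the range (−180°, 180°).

33.7°

At s = jω = j5:
zero (s+1): 1 + j5 → |·| = √(1²+5²) = √26 ≈ 5.099, ∠ = arctan(5/1) ≈ 78.69°
pole (s+5): 5 + j5 → |·| = √(5²+5²) = √50 ≈ 7.0711, ∠ = arctan(5/5) ≈ 45.00°
∠L = 78.69° − 45.00° = 33.69°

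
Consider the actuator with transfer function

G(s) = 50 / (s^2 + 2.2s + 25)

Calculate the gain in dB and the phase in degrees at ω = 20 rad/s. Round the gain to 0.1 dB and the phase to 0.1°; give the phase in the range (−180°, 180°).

At s = jω = j20:
quadratic: (j20)² + 2.2·j20 + 25 = -375 + j44 → |·| ≈ 377.57, ∠ ≈ 173.31°
|G| = 50 / 377.57 ≈ 0.13243
Gain = 20 log₁₀(0.13243) ≈ -17.56 dB
∠G = 0.00° − 173.31° = -173.31°

-17.6 dB, -173.3°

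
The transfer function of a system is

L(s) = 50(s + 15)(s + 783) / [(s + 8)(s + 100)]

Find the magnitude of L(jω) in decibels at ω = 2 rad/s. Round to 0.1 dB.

57.1 dB

At s = jω = j2:
zero (s+15): 15 + j2 → |·| = √(15²+2²) = √229 ≈ 15.133, ∠ = arctan(2/15) ≈ 7.59°
zero (s+783): 783 + j2 → |·| = √(783²+2²) = √613093 ≈ 783, ∠ = arctan(2/783) ≈ 0.15°
pole (s+8): 8 + j2 → |·| = √(8²+2²) = √68 ≈ 8.2462, ∠ = arctan(2/8) ≈ 14.04°
pole (s+100): 100 + j2 → |·| = √(100²+2²) = √10004 ≈ 100.02, ∠ = arctan(2/100) ≈ 1.15°
|L| = 50 · 11849 / 824.78 ≈ 718.31
Gain = 20 log₁₀(718.31) ≈ 57.13 dB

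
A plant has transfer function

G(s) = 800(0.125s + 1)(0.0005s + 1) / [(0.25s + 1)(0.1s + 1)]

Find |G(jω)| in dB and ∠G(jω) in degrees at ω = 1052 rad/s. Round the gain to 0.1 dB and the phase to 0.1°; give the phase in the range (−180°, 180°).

12.7 dB, -61.9°

At ω = 1052 rad/s:
zero (1 + j1052·0.125) = 1 + j131.5 → |·| ≈ 131.5, ∠ ≈ 89.56°
zero (1 + j1052·0.0005) = 1 + j0.526 → |·| ≈ 1.1299, ∠ ≈ 27.74°
pole (1 + j1052·0.25) = 1 + j263 → |·| ≈ 263, ∠ ≈ 89.78°
pole (1 + j1052·0.1) = 1 + j105.2 → |·| ≈ 105.2, ∠ ≈ 89.46°
|G| = 800 · 131.5 · 1.1299 / (263 · 105.2) ≈ 4.2962
Gain = 20 log₁₀(4.2962) ≈ 12.66 dB
∠G = (89.56° + 27.74°) − (89.78° + 89.46°) = -61.94°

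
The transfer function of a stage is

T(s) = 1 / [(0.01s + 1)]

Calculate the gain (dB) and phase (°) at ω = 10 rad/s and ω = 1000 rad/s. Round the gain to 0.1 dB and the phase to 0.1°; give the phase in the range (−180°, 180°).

ω = 10: -0.0 dB, -5.7°; ω = 1000: -20.0 dB, -84.3°

At ω = 10 rad/s:
pole (1 + j10·0.01) = 1 + j0.1 → |·| ≈ 1.005, ∠ ≈ 5.71°
|T| = 1 · 1 / (1.005) ≈ 0.99502
Gain = 20 log₁₀(0.99502) ≈ -0.04 dB
∠T = (0°) − (5.71°) = -5.71°

At ω = 1000 rad/s:
pole (1 + j1000·0.01) = 1 + j10 → |·| ≈ 10.05, ∠ ≈ 84.29°
|T| = 1 · 1 / (10.05) ≈ 0.099502
Gain = 20 log₁₀(0.099502) ≈ -20.04 dB
∠T = (0°) − (84.29°) = -84.29°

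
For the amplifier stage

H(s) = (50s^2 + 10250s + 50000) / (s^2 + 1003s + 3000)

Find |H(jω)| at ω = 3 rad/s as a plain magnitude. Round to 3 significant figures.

Substitute s = j3:
Numerator: 50(j3)^2 + 10250(j3) + 50000 = 49550 + j30750
Denominator: (j3)^2 + 1003(j3) + 3000 = 2991 + j3009
|N| = √(49550² + 30750²) ≈ 58316, ∠N ≈ 31.82°
|D| = √(2991² + 3009²) ≈ 4242.7, ∠D ≈ 45.17°
|H| = 58316 / 4242.7 ≈ 13.745

13.7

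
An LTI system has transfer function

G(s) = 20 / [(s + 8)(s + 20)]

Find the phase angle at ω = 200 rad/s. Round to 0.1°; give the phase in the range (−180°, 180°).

-172.0°

At s = jω = j200:
pole (s+8): 8 + j200 → |·| = √(8²+200²) = √40064 ≈ 200.16, ∠ = arctan(200/8) ≈ 87.71°
pole (s+20): 20 + j200 → |·| = √(20²+200²) = √40400 ≈ 201, ∠ = arctan(200/20) ≈ 84.29°
∠G = 0.00° − 172.00° = -172.00°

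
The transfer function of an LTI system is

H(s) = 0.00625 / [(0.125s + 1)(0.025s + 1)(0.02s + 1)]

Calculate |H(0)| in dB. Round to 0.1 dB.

-44.1 dB

H(0) = 0.00625 · 1 / 1 = 0.00625
20 log₁₀(0.00625) ≈ -44.08 dB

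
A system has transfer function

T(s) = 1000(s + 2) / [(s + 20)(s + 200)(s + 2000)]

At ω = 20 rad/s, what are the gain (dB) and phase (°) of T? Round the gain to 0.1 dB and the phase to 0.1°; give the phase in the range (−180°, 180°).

-55.1 dB, 33.0°

At s = jω = j20:
zero (s+2): 2 + j20 → |·| = √(2²+20²) = √404 ≈ 20.1, ∠ = arctan(20/2) ≈ 84.29°
pole (s+20): 20 + j20 → |·| = √(20²+20²) = √800 ≈ 28.284, ∠ = arctan(20/20) ≈ 45.00°
pole (s+200): 200 + j20 → |·| = √(200²+20²) = √40400 ≈ 201, ∠ = arctan(20/200) ≈ 5.71°
pole (s+2000): 2000 + j20 → |·| = √(2000²+20²) = √4000400 ≈ 2000.1, ∠ = arctan(20/2000) ≈ 0.57°
|T| = 1000 · 20.1 / 1.1371e+07 ≈ 0.0017677
Gain = 20 log₁₀(0.0017677) ≈ -55.05 dB
∠T = 84.29° − 51.28° = 33.01°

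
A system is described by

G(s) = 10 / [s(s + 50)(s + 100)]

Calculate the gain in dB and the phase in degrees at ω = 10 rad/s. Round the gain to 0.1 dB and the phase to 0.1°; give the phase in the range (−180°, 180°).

-74.2 dB, -107.0°

At s = jω = j10:
pole (s+50): 50 + j10 → |·| = √(50²+10²) = √2600 ≈ 50.99, ∠ = arctan(10/50) ≈ 11.31°
pole (s+100): 100 + j10 → |·| = √(100²+10²) = √10100 ≈ 100.5, ∠ = arctan(10/100) ≈ 5.71°
pole at origin: |s| = 10, ∠ = 90.00° (in denominator)
|G| = 10 / 51245 ≈ 0.00019514
Gain = 20 log₁₀(0.00019514) ≈ -74.19 dB
∠G = 0.00° − 107.02° = -107.02°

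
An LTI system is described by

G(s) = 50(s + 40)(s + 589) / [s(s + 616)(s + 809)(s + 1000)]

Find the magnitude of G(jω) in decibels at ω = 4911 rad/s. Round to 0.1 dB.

At s = jω = j4911:
zero (s+40): 40 + j4911 → |·| = √(40²+4911²) = √24119521 ≈ 4911.2, ∠ = arctan(4911/40) ≈ 89.53°
zero (s+589): 589 + j4911 → |·| = √(589²+4911²) = √24464842 ≈ 4946.2, ∠ = arctan(4911/589) ≈ 83.16°
pole (s+616): 616 + j4911 → |·| = √(616²+4911²) = √24497377 ≈ 4949.5, ∠ = arctan(4911/616) ≈ 82.85°
pole (s+809): 809 + j4911 → |·| = √(809²+4911²) = √24772402 ≈ 4977.2, ∠ = arctan(4911/809) ≈ 80.65°
pole (s+1000): 1000 + j4911 → |·| = √(1000²+4911²) = √25117921 ≈ 5011.8, ∠ = arctan(4911/1000) ≈ 78.49°
pole at origin: |s| = 4911, ∠ = 90.00° (in denominator)
|G| = 50 · 2.4292e+07 / 6.0633e+14 ≈ 2.0032e-06
Gain = 20 log₁₀(2.0032e-06) ≈ -113.97 dB

-114.0 dB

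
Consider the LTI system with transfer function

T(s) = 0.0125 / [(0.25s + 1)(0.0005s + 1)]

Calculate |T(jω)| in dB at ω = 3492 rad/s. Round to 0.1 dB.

At ω = 3492 rad/s:
pole (1 + j3492·0.25) = 1 + j873 → |·| ≈ 873, ∠ ≈ 89.93°
pole (1 + j3492·0.0005) = 1 + j1.746 → |·| ≈ 2.0121, ∠ ≈ 60.20°
|T| = 0.0125 · 1 / (873 · 2.0121) ≈ 7.1162e-06
Gain = 20 log₁₀(7.1162e-06) ≈ -102.96 dB

-103.0 dB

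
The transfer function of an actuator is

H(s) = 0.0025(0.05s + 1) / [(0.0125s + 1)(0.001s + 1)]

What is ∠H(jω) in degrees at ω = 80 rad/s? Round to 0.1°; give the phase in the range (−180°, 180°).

26.4°

At ω = 80 rad/s:
zero (1 + j80·0.05) = 1 + j4 → |·| ≈ 4.1231, ∠ ≈ 75.96°
pole (1 + j80·0.0125) = 1 + j1 → |·| ≈ 1.4142, ∠ ≈ 45.00°
pole (1 + j80·0.001) = 1 + j0.08 → |·| ≈ 1.0032, ∠ ≈ 4.57°
∠H = (75.96°) − (45.00° + 4.57°) = 26.39°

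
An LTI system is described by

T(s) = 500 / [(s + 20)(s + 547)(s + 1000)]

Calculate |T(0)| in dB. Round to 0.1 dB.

T(0) = 500 / (20·547·1000) ≈ 4.5704e-05
20 log₁₀(4.5704e-05) ≈ -86.80 dB

-86.8 dB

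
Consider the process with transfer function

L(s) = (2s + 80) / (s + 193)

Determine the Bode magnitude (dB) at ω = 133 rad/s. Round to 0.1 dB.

Substitute s = j133:
Numerator: 2(j133) + 80 = 80 + j266
Denominator: (j133) + 193 = 193 + j133
|N| = √(80² + 266²) ≈ 277.77, ∠N ≈ 73.26°
|D| = √(193² + 133²) ≈ 234.39, ∠D ≈ 34.57°
|L| = 277.77 / 234.39 ≈ 1.1851
Gain = 20 log₁₀(1.1851) ≈ 1.48 dB

1.5 dB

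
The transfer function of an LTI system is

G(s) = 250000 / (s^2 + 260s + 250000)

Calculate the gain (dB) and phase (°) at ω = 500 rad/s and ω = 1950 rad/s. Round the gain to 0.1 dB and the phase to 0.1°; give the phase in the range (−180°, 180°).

ω = 500: 5.7 dB, -90.0°; ω = 1950: -23.1 dB, -171.9°

At s = jω = j500:
quadratic: (j500)² + 260·j500 + 250000 = 0 + j130000 → |·| ≈ 1.3e+05, ∠ ≈ 90.00°
|G| = 250000 / 1.3e+05 ≈ 1.9231
Gain = 20 log₁₀(1.9231) ≈ 5.68 dB
∠G = 0.00° − 90.00° = -90.00°

At s = jω = j1950:
quadratic: (j1950)² + 260·j1950 + 250000 = -3552500 + j507000 → |·| ≈ 3.5885e+06, ∠ ≈ 171.88°
|G| = 250000 / 3.5885e+06 ≈ 0.069667
Gain = 20 log₁₀(0.069667) ≈ -23.14 dB
∠G = 0.00° − 171.88° = -171.88°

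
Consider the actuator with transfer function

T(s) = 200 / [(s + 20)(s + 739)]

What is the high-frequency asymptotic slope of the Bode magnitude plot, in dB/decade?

-40 dB/decade

Each pole contributes −20 dB/decade at high frequency; each zero contributes +20 dB/decade.
Net: 0 zero(s) − 2 pole(s) → -40 dB/decade.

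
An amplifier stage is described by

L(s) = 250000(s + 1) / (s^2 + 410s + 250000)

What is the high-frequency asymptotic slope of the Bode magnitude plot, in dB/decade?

-20 dB/decade

Each pole contributes −20 dB/decade at high frequency; each zero contributes +20 dB/decade.
Net: 1 zero(s) − 2 pole(s) → -20 dB/decade.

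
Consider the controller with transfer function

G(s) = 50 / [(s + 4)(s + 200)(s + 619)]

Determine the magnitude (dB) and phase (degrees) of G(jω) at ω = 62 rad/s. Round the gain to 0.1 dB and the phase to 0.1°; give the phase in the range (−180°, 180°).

At s = jω = j62:
pole (s+4): 4 + j62 → |·| = √(4²+62²) = √3860 ≈ 62.129, ∠ = arctan(62/4) ≈ 86.31°
pole (s+200): 200 + j62 → |·| = √(200²+62²) = √43844 ≈ 209.39, ∠ = arctan(62/200) ≈ 17.22°
pole (s+619): 619 + j62 → |·| = √(619²+62²) = √387005 ≈ 622.1, ∠ = arctan(62/619) ≈ 5.72°
|G| = 50 / 8.093e+06 ≈ 6.1782e-06
Gain = 20 log₁₀(6.1782e-06) ≈ -104.18 dB
∠G = 0.00° − 109.25° = -109.25°

-104.2 dB, -109.3°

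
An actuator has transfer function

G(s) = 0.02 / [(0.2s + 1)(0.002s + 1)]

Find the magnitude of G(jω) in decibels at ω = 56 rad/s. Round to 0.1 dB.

At ω = 56 rad/s:
pole (1 + j56·0.2) = 1 + j11.2 → |·| ≈ 11.245, ∠ ≈ 84.90°
pole (1 + j56·0.002) = 1 + j0.112 → |·| ≈ 1.0063, ∠ ≈ 6.39°
|G| = 0.02 · 1 / (11.245 · 1.0063) ≈ 0.0017674
Gain = 20 log₁₀(0.0017674) ≈ -55.05 dB

-55.1 dB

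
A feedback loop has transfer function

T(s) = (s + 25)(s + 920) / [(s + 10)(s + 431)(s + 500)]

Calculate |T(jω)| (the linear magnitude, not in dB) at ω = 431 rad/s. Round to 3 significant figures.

At s = jω = j431:
zero (s+25): 25 + j431 → |·| = √(25²+431²) = √186386 ≈ 431.72, ∠ = arctan(431/25) ≈ 86.68°
zero (s+920): 920 + j431 → |·| = √(920²+431²) = √1032161 ≈ 1016, ∠ = arctan(431/920) ≈ 25.10°
pole (s+10): 10 + j431 → |·| = √(10²+431²) = √185861 ≈ 431.12, ∠ = arctan(431/10) ≈ 88.67°
pole (s+431): 431 + j431 → |·| = √(431²+431²) = √371522 ≈ 609.53, ∠ = arctan(431/431) ≈ 45.00°
pole (s+500): 500 + j431 → |·| = √(500²+431²) = √435761 ≈ 660.12, ∠ = arctan(431/500) ≈ 40.76°
|T| = 1 · 4.3863e+05 / 1.7347e+08 ≈ 0.0025286

0.00253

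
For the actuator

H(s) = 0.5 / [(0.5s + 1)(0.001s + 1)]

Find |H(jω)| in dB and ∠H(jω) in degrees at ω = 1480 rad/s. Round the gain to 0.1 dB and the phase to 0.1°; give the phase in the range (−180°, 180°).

-68.4 dB, -145.9°

At ω = 1480 rad/s:
pole (1 + j1480·0.5) = 1 + j740 → |·| ≈ 740, ∠ ≈ 89.92°
pole (1 + j1480·0.001) = 1 + j1.48 → |·| ≈ 1.7862, ∠ ≈ 55.95°
|H| = 0.5 · 1 / (740 · 1.7862) ≈ 0.00037828
Gain = 20 log₁₀(0.00037828) ≈ -68.44 dB
∠H = (0°) − (89.92° + 55.95°) = -145.87°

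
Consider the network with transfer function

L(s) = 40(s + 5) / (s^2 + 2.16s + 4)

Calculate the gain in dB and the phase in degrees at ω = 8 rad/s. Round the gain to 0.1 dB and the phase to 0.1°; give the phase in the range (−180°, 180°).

15.6 dB, -105.9°

At s = jω = j8:
zero (s+5): 5 + j8 → |·| = √(5²+8²) = √89 ≈ 9.434, ∠ = arctan(8/5) ≈ 57.99°
quadratic: (j8)² + 2.16·j8 + 4 = -60 + j17.28 → |·| ≈ 62.439, ∠ ≈ 163.93°
|L| = 40 · 9.434 / 62.439 ≈ 6.0437
Gain = 20 log₁₀(6.0437) ≈ 15.63 dB
∠L = 57.99° − 163.93° = -105.94°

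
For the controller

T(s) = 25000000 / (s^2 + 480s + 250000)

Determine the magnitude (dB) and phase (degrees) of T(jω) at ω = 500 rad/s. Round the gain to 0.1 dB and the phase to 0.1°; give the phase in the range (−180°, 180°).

40.4 dB, -90.0°

At s = jω = j500:
quadratic: (j500)² + 480·j500 + 250000 = 0 + j240000 → |·| ≈ 2.4e+05, ∠ ≈ 90.00°
|T| = 25000000 / 2.4e+05 ≈ 104.17
Gain = 20 log₁₀(104.17) ≈ 40.35 dB
∠T = 0.00° − 90.00° = -90.00°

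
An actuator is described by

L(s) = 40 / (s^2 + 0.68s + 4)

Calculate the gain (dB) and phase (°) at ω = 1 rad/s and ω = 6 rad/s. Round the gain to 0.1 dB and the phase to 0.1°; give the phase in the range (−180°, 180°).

At s = jω = j1:
quadratic: (j1)² + 0.68·j1 + 4 = 3 + j0.68 → |·| ≈ 3.0761, ∠ ≈ 12.77°
|L| = 40 / 3.0761 ≈ 13.003
Gain = 20 log₁₀(13.003) ≈ 22.28 dB
∠L = 0.00° − 12.77° = -12.77°

At s = jω = j6:
quadratic: (j6)² + 0.68·j6 + 4 = -32 + j4.08 → |·| ≈ 32.259, ∠ ≈ 172.73°
|L| = 40 / 32.259 ≈ 1.24
Gain = 20 log₁₀(1.24) ≈ 1.87 dB
∠L = 0.00° − 172.73° = -172.73°

ω = 1: 22.3 dB, -12.8°; ω = 6: 1.9 dB, -172.7°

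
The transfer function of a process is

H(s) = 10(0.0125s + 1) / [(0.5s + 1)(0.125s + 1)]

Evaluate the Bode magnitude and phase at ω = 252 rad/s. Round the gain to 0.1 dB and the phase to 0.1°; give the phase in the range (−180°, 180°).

-41.6 dB, -105.3°

At ω = 252 rad/s:
zero (1 + j252·0.0125) = 1 + j3.15 → |·| ≈ 3.3049, ∠ ≈ 72.39°
pole (1 + j252·0.5) = 1 + j126 → |·| ≈ 126, ∠ ≈ 89.55°
pole (1 + j252·0.125) = 1 + j31.5 → |·| ≈ 31.516, ∠ ≈ 88.18°
|H| = 10 · 3.3049 / (126 · 31.516) ≈ 0.0083226
Gain = 20 log₁₀(0.0083226) ≈ -41.59 dB
∠H = (72.39°) − (89.55° + 88.18°) = -105.34°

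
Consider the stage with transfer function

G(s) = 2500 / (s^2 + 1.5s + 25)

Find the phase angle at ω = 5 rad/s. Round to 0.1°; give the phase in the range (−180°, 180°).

-90.0°

At s = jω = j5:
quadratic: (j5)² + 1.5·j5 + 25 = 0 + j7.5 → |·| ≈ 7.5, ∠ ≈ 90.00°
∠G = 0.00° − 90.00° = -90.00°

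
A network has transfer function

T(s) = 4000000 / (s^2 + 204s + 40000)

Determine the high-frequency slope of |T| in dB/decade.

-40 dB/decade

Each pole contributes −20 dB/decade at high frequency; each zero contributes +20 dB/decade.
Net: 0 zero(s) − 2 pole(s) → -40 dB/decade.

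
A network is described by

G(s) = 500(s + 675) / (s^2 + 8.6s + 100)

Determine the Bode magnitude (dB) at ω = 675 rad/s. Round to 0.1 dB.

0.4 dB

At s = jω = j675:
zero (s+675): 675 + j675 → |·| = √(675²+675²) = √911250 ≈ 954.59, ∠ = arctan(675/675) ≈ 45.00°
quadratic: (j675)² + 8.6·j675 + 100 = -455525 + j5805 → |·| ≈ 4.5556e+05, ∠ ≈ 179.27°
|G| = 500 · 954.59 / 4.5556e+05 ≈ 1.0477
Gain = 20 log₁₀(1.0477) ≈ 0.40 dB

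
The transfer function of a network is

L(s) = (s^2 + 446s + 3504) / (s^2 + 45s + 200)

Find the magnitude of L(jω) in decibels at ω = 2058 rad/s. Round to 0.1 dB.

Substitute s = j2058:
Numerator: (j2058)^2 + 446(j2058) + 3504 = -4231860 + j917868
Denominator: (j2058)^2 + 45(j2058) + 200 = -4235164 + j92610
|N| = √(4231860² + 917868²) ≈ 4.3303e+06, ∠N ≈ 167.76°
|D| = √(4235164² + 92610²) ≈ 4.2362e+06, ∠D ≈ 178.75°
|L| = 4.3303e+06 / 4.2362e+06 ≈ 1.0222
Gain = 20 log₁₀(1.0222) ≈ 0.19 dB

0.2 dB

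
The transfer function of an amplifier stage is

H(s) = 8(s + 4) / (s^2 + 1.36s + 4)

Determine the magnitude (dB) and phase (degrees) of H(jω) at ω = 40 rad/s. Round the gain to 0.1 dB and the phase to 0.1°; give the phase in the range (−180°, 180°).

At s = jω = j40:
zero (s+4): 4 + j40 → |·| = √(4²+40²) = √1616 ≈ 40.2, ∠ = arctan(40/4) ≈ 84.29°
quadratic: (j40)² + 1.36·j40 + 4 = -1596 + j54.4 → |·| ≈ 1596.9, ∠ ≈ 178.05°
|H| = 8 · 40.2 / 1596.9 ≈ 0.20139
Gain = 20 log₁₀(0.20139) ≈ -13.92 dB
∠H = 84.29° − 178.05° = -93.76°

-13.9 dB, -93.8°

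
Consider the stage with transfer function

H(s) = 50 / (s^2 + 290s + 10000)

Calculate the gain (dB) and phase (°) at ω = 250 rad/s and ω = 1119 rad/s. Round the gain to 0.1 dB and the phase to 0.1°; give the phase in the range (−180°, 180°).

ω = 250: -65.1 dB, -125.9°; ω = 1119: -88.2 dB, -165.4°

Substitute s = j250:
Numerator: 50 = 50 + j0
Denominator: (j250)^2 + 290(j250) + 10000 = -52500 + j72500
|N| = √(50² + 0²) ≈ 50, ∠N ≈ 0.00°
|D| = √(52500² + 72500²) ≈ 89513, ∠D ≈ 125.91°
|H| = 50 / 89513 ≈ 0.00055858
Gain = 20 log₁₀(0.00055858) ≈ -65.06 dB
∠H = 0.00° − 125.91° = -125.91°

Substitute s = j1119:
Numerator: 50 = 50 + j0
Denominator: (j1119)^2 + 290(j1119) + 10000 = -1242161 + j324510
|N| = √(50² + 0²) ≈ 50, ∠N ≈ 0.00°
|D| = √(1242161² + 324510²) ≈ 1.2838e+06, ∠D ≈ 165.36°
|H| = 50 / 1.2838e+06 ≈ 3.8947e-05
Gain = 20 log₁₀(3.8947e-05) ≈ -88.19 dB
∠H = 0.00° − 165.36° = -165.36°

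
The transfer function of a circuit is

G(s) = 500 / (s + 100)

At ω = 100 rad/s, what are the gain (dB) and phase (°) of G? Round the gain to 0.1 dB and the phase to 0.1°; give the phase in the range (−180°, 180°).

Substitute s = j100:
Numerator: 500 = 500 + j0
Denominator: (j100) + 100 = 100 + j100
|N| = √(500² + 0²) ≈ 500, ∠N ≈ 0.00°
|D| = √(100² + 100²) ≈ 141.42, ∠D ≈ 45.00°
|G| = 500 / 141.42 ≈ 3.5356
Gain = 20 log₁₀(3.5356) ≈ 10.97 dB
∠G = 0.00° − 45.00° = -45.00°

11.0 dB, -45.0°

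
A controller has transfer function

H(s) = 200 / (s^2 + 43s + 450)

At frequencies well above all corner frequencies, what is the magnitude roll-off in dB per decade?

-40 dB/decade

Each pole contributes −20 dB/decade at high frequency; each zero contributes +20 dB/decade.
Net: 0 zero(s) − 2 pole(s) → -40 dB/decade.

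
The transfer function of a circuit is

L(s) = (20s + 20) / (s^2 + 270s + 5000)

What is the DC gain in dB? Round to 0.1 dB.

L(0) = 20 / 5000 = 0.004
20 log₁₀(0.004) ≈ -47.96 dB

-48.0 dB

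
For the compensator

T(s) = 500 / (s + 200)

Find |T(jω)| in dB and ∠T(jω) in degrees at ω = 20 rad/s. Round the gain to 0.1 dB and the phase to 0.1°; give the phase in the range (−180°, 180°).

7.9 dB, -5.7°

Substitute s = j20:
Numerator: 500 = 500 + j0
Denominator: (j20) + 200 = 200 + j20
|N| = √(500² + 0²) ≈ 500, ∠N ≈ 0.00°
|D| = √(200² + 20²) ≈ 201, ∠D ≈ 5.71°
|T| = 500 / 201 ≈ 2.4876
Gain = 20 log₁₀(2.4876) ≈ 7.92 dB
∠T = 0.00° − 5.71° = -5.71°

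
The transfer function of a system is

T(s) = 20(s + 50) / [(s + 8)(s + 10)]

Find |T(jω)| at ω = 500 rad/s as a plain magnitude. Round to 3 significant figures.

0.0402

At s = jω = j500:
zero (s+50): 50 + j500 → |·| = √(50²+500²) = √252500 ≈ 502.49, ∠ = arctan(500/50) ≈ 84.29°
pole (s+8): 8 + j500 → |·| = √(8²+500²) = √250064 ≈ 500.06, ∠ = arctan(500/8) ≈ 89.08°
pole (s+10): 10 + j500 → |·| = √(10²+500²) = √250100 ≈ 500.1, ∠ = arctan(500/10) ≈ 88.85°
|T| = 20 · 502.49 / 2.5008e+05 ≈ 0.040186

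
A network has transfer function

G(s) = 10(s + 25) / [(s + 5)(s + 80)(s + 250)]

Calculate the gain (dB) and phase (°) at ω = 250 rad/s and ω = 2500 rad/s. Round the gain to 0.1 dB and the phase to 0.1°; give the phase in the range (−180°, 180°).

At s = jω = j250:
zero (s+25): 25 + j250 → |·| = √(25²+250²) = √63125 ≈ 251.25, ∠ = arctan(250/25) ≈ 84.29°
pole (s+5): 5 + j250 → |·| = √(5²+250²) = √62525 ≈ 250.05, ∠ = arctan(250/5) ≈ 88.85°
pole (s+80): 80 + j250 → |·| = √(80²+250²) = √68900 ≈ 262.49, ∠ = arctan(250/80) ≈ 72.26°
pole (s+250): 250 + j250 → |·| = √(250²+250²) = √125000 ≈ 353.55, ∠ = arctan(250/250) ≈ 45.00°
|G| = 10 · 251.25 / 2.3205e+07 ≈ 0.00010827
Gain = 20 log₁₀(0.00010827) ≈ -79.31 dB
∠G = 84.29° − 206.11° = -121.82°

At s = jω = j2500:
zero (s+25): 25 + j2500 → |·| = √(25²+2500²) = √6250625 ≈ 2500.1, ∠ = arctan(2500/25) ≈ 89.43°
pole (s+5): 5 + j2500 → |·| = √(5²+2500²) = √6250025 ≈ 2500, ∠ = arctan(2500/5) ≈ 89.89°
pole (s+80): 80 + j2500 → |·| = √(80²+2500²) = √6256400 ≈ 2501.3, ∠ = arctan(2500/80) ≈ 88.17°
pole (s+250): 250 + j2500 → |·| = √(250²+2500²) = √6312500 ≈ 2512.5, ∠ = arctan(2500/250) ≈ 84.29°
|G| = 10 · 2500.1 / 1.5711e+10 ≈ 1.5913e-06
Gain = 20 log₁₀(1.5913e-06) ≈ -115.96 dB
∠G = 89.43° − 262.35° = -172.92°

ω = 250: -79.3 dB, -121.8°; ω = 2500: -116.0 dB, -172.9°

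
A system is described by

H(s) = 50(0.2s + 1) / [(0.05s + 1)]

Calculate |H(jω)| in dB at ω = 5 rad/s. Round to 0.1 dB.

At ω = 5 rad/s:
zero (1 + j5·0.2) = 1 + j1 → |·| ≈ 1.4142, ∠ ≈ 45.00°
pole (1 + j5·0.05) = 1 + j0.25 → |·| ≈ 1.0308, ∠ ≈ 14.04°
|H| = 50 · 1.4142 / (1.0308) ≈ 68.597
Gain = 20 log₁₀(68.597) ≈ 36.73 dB

36.7 dB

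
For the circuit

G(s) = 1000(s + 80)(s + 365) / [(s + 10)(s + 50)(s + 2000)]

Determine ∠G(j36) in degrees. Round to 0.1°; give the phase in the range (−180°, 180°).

-81.4°

At s = jω = j36:
zero (s+80): 80 + j36 → |·| = √(80²+36²) = √7696 ≈ 87.727, ∠ = arctan(36/80) ≈ 24.23°
zero (s+365): 365 + j36 → |·| = √(365²+36²) = √134521 ≈ 366.77, ∠ = arctan(36/365) ≈ 5.63°
pole (s+10): 10 + j36 → |·| = √(10²+36²) = √1396 ≈ 37.363, ∠ = arctan(36/10) ≈ 74.48°
pole (s+50): 50 + j36 → |·| = √(50²+36²) = √3796 ≈ 61.612, ∠ = arctan(36/50) ≈ 35.75°
pole (s+2000): 2000 + j36 → |·| = √(2000²+36²) = √4001296 ≈ 2000.3, ∠ = arctan(36/2000) ≈ 1.03°
∠G = 29.86° − 111.26° = -81.40°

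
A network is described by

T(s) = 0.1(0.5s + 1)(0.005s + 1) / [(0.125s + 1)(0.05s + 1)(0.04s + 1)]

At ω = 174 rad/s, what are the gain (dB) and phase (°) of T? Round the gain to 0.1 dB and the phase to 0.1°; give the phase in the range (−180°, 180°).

At ω = 174 rad/s:
zero (1 + j174·0.5) = 1 + j87 → |·| ≈ 87.006, ∠ ≈ 89.34°
zero (1 + j174·0.005) = 1 + j0.87 → |·| ≈ 1.3255, ∠ ≈ 41.02°
pole (1 + j174·0.125) = 1 + j21.75 → |·| ≈ 21.773, ∠ ≈ 87.37°
pole (1 + j174·0.05) = 1 + j8.7 → |·| ≈ 8.7573, ∠ ≈ 83.44°
pole (1 + j174·0.04) = 1 + j6.96 → |·| ≈ 7.0315, ∠ ≈ 81.82°
|T| = 0.1 · 87.006 · 1.3255 / (21.773 · 8.7573 · 7.0315) ≈ 0.0086019
Gain = 20 log₁₀(0.0086019) ≈ -41.31 dB
∠T = (89.34° + 41.02°) − (87.37° + 83.44° + 81.82°) = -122.27°

-41.3 dB, -122.3°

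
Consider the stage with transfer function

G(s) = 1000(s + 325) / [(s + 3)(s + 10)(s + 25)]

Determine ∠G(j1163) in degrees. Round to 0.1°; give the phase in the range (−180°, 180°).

At s = jω = j1163:
zero (s+325): 325 + j1163 → |·| = √(325²+1163²) = √1458194 ≈ 1207.6, ∠ = arctan(1163/325) ≈ 74.39°
pole (s+3): 3 + j1163 → |·| = √(3²+1163²) = √1352578 ≈ 1163, ∠ = arctan(1163/3) ≈ 89.85°
pole (s+10): 10 + j1163 → |·| = √(10²+1163²) = √1352669 ≈ 1163, ∠ = arctan(1163/10) ≈ 89.51°
pole (s+25): 25 + j1163 → |·| = √(25²+1163²) = √1353194 ≈ 1163.3, ∠ = arctan(1163/25) ≈ 88.77°
∠G = 74.39° − 268.13° = -193.74° ≡ 166.26° (principal value)

166.3°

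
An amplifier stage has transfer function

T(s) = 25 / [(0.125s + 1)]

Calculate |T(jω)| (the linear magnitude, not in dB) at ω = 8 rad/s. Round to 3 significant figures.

17.7

At ω = 8 rad/s:
pole (1 + j8·0.125) = 1 + j1 → |·| ≈ 1.4142, ∠ ≈ 45.00°
|T| = 25 · 1 / (1.4142) ≈ 17.678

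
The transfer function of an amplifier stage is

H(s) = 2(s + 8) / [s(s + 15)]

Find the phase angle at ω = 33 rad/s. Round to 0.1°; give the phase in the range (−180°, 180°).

At s = jω = j33:
zero (s+8): 8 + j33 → |·| = √(8²+33²) = √1153 ≈ 33.956, ∠ = arctan(33/8) ≈ 76.37°
pole (s+15): 15 + j33 → |·| = √(15²+33²) = √1314 ≈ 36.249, ∠ = arctan(33/15) ≈ 65.56°
pole at origin: |s| = 33, ∠ = 90.00° (in denominator)
∠H = 76.37° − 155.56° = -79.19°

-79.2°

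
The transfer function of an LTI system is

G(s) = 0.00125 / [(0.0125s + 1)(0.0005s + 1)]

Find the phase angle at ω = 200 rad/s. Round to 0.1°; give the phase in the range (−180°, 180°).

At ω = 200 rad/s:
pole (1 + j200·0.0125) = 1 + j2.5 → |·| ≈ 2.6926, ∠ ≈ 68.20°
pole (1 + j200·0.0005) = 1 + j0.1 → |·| ≈ 1.005, ∠ ≈ 5.71°
∠G = (0°) − (68.20° + 5.71°) = -73.91°

-73.9°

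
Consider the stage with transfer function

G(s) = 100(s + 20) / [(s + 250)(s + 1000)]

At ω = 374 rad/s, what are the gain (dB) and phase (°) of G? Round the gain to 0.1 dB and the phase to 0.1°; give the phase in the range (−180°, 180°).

-22.2 dB, 10.2°

At s = jω = j374:
zero (s+20): 20 + j374 → |·| = √(20²+374²) = √140276 ≈ 374.53, ∠ = arctan(374/20) ≈ 86.94°
pole (s+250): 250 + j374 → |·| = √(250²+374²) = √202376 ≈ 449.86, ∠ = arctan(374/250) ≈ 56.24°
pole (s+1000): 1000 + j374 → |·| = √(1000²+374²) = √1139876 ≈ 1067.6, ∠ = arctan(374/1000) ≈ 20.51°
|G| = 100 · 374.53 / 4.8027e+05 ≈ 0.077983
Gain = 20 log₁₀(0.077983) ≈ -22.16 dB
∠G = 86.94° − 76.75° = 10.19°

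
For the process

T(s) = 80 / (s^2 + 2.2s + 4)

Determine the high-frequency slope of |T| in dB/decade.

Each pole contributes −20 dB/decade at high frequency; each zero contributes +20 dB/decade.
Net: 0 zero(s) − 2 pole(s) → -40 dB/decade.

-40 dB/decade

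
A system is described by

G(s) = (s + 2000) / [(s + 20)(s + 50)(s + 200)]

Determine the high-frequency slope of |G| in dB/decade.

Each pole contributes −20 dB/decade at high frequency; each zero contributes +20 dB/decade.
Net: 1 zero(s) − 3 pole(s) → -40 dB/decade.

-40 dB/decade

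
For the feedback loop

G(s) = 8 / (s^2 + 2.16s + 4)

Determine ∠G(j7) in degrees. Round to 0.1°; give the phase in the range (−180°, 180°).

-161.4°

At s = jω = j7:
quadratic: (j7)² + 2.16·j7 + 4 = -45 + j15.12 → |·| ≈ 47.472, ∠ ≈ 161.43°
∠G = 0.00° − 161.43° = -161.43°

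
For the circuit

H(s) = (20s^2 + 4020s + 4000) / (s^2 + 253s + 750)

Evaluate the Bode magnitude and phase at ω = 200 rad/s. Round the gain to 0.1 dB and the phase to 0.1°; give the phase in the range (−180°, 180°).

24.9 dB, 6.9°

Substitute s = j200:
Numerator: 20(j200)^2 + 4020(j200) + 4000 = -796000 + j804000
Denominator: (j200)^2 + 253(j200) + 750 = -39250 + j50600
|N| = √(796000² + 804000²) ≈ 1.1314e+06, ∠N ≈ 134.71°
|D| = √(39250² + 50600²) ≈ 64038, ∠D ≈ 127.80°
|H| = 1.1314e+06 / 64038 ≈ 17.668
Gain = 20 log₁₀(17.668) ≈ 24.94 dB
∠H = 134.71° − 127.80° = 6.91°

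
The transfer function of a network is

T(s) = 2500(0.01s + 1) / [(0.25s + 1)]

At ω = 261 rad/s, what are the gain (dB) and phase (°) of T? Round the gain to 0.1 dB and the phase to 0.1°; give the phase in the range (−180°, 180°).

40.6 dB, -20.1°

At ω = 261 rad/s:
zero (1 + j261·0.01) = 1 + j2.61 → |·| ≈ 2.795, ∠ ≈ 69.04°
pole (1 + j261·0.25) = 1 + j65.25 → |·| ≈ 65.258, ∠ ≈ 89.12°
|T| = 2500 · 2.795 / (65.258) ≈ 107.07
Gain = 20 log₁₀(107.07) ≈ 40.59 dB
∠T = (69.04°) − (89.12°) = -20.08°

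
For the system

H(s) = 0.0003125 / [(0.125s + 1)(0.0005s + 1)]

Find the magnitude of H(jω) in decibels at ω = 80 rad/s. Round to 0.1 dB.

-90.2 dB

At ω = 80 rad/s:
pole (1 + j80·0.125) = 1 + j10 → |·| ≈ 10.05, ∠ ≈ 84.29°
pole (1 + j80·0.0005) = 1 + j0.04 → |·| ≈ 1.0008, ∠ ≈ 2.29°
|H| = 0.0003125 · 1 / (10.05 · 1.0008) ≈ 3.107e-05
Gain = 20 log₁₀(3.107e-05) ≈ -90.15 dB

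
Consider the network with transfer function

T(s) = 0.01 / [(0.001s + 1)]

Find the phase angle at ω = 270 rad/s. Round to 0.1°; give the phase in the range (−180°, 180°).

-15.1°

At ω = 270 rad/s:
pole (1 + j270·0.001) = 1 + j0.27 → |·| ≈ 1.0358, ∠ ≈ 15.11°
∠T = (0°) − (15.11°) = -15.11°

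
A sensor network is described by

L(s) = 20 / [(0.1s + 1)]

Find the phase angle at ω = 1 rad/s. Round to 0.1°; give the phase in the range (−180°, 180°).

At ω = 1 rad/s:
pole (1 + j1·0.1) = 1 + j0.1 → |·| ≈ 1.005, ∠ ≈ 5.71°
∠L = (0°) − (5.71°) = -5.71°

-5.7°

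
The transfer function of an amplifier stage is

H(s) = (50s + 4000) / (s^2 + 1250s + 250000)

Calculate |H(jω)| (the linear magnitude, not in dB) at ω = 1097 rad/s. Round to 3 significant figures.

0.0329

Substitute s = j1097:
Numerator: 50(j1097) + 4000 = 4000 + j54850
Denominator: (j1097)^2 + 1250(j1097) + 250000 = -953409 + j1371250
|N| = √(4000² + 54850²) ≈ 54996, ∠N ≈ 85.83°
|D| = √(953409² + 1371250²) ≈ 1.6701e+06, ∠D ≈ 124.81°
|H| = 54996 / 1.6701e+06 ≈ 0.03293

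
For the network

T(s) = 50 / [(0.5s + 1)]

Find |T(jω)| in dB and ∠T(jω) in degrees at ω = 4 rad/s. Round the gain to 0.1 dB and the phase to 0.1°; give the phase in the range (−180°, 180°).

27.0 dB, -63.4°

At ω = 4 rad/s:
pole (1 + j4·0.5) = 1 + j2 → |·| ≈ 2.2361, ∠ ≈ 63.43°
|T| = 50 · 1 / (2.2361) ≈ 22.36
Gain = 20 log₁₀(22.36) ≈ 26.99 dB
∠T = (0°) − (63.43°) = -63.43°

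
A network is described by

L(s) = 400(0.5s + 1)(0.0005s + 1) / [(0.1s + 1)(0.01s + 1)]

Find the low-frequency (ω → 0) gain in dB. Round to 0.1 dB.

L(0) = 400 · 1 / 1 = 400
20 log₁₀(400) ≈ 52.04 dB

52.0 dB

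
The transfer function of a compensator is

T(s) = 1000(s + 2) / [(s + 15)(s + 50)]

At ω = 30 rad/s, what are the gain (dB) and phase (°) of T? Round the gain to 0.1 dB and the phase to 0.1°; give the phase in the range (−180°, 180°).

At s = jω = j30:
zero (s+2): 2 + j30 → |·| = √(2²+30²) = √904 ≈ 30.067, ∠ = arctan(30/2) ≈ 86.19°
pole (s+15): 15 + j30 → |·| = √(15²+30²) = √1125 ≈ 33.541, ∠ = arctan(30/15) ≈ 63.43°
pole (s+50): 50 + j30 → |·| = √(50²+30²) = √3400 ≈ 58.31, ∠ = arctan(30/50) ≈ 30.96°
|T| = 1000 · 30.067 / 1955.8 ≈ 15.373
Gain = 20 log₁₀(15.373) ≈ 23.74 dB
∠T = 86.19° − 94.39° = -8.20°

23.7 dB, -8.2°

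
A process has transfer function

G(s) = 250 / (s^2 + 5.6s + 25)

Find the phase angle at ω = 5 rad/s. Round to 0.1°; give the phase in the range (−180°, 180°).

-90.0°

At s = jω = j5:
quadratic: (j5)² + 5.6·j5 + 25 = 0 + j28 → |·| ≈ 28, ∠ ≈ 90.00°
∠G = 0.00° − 90.00° = -90.00°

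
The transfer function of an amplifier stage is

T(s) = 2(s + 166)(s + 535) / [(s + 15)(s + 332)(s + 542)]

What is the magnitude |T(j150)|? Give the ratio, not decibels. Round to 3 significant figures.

0.00805

At s = jω = j150:
zero (s+166): 166 + j150 → |·| = √(166²+150²) = √50056 ≈ 223.73, ∠ = arctan(150/166) ≈ 42.10°
zero (s+535): 535 + j150 → |·| = √(535²+150²) = √308725 ≈ 555.63, ∠ = arctan(150/535) ≈ 15.66°
pole (s+15): 15 + j150 → |·| = √(15²+150²) = √22725 ≈ 150.75, ∠ = arctan(150/15) ≈ 84.29°
pole (s+332): 332 + j150 → |·| = √(332²+150²) = √132724 ≈ 364.31, ∠ = arctan(150/332) ≈ 24.31°
pole (s+542): 542 + j150 → |·| = √(542²+150²) = √316264 ≈ 562.37, ∠ = arctan(150/542) ≈ 15.47°
|T| = 2 · 1.2431e+05 / 3.0885e+07 ≈ 0.0080499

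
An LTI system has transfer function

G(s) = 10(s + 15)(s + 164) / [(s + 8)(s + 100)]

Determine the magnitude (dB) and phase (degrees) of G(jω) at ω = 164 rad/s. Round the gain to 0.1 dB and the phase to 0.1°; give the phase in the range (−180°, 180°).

21.7 dB, -16.1°

At s = jω = j164:
zero (s+15): 15 + j164 → |·| = √(15²+164²) = √27121 ≈ 164.68, ∠ = arctan(164/15) ≈ 84.77°
zero (s+164): 164 + j164 → |·| = √(164²+164²) = √53792 ≈ 231.93, ∠ = arctan(164/164) ≈ 45.00°
pole (s+8): 8 + j164 → |·| = √(8²+164²) = √26960 ≈ 164.2, ∠ = arctan(164/8) ≈ 87.21°
pole (s+100): 100 + j164 → |·| = √(100²+164²) = √36896 ≈ 192.08, ∠ = arctan(164/100) ≈ 58.63°
|G| = 10 · 38194 / 31540 ≈ 12.11
Gain = 20 log₁₀(12.11) ≈ 21.66 dB
∠G = 129.77° − 145.84° = -16.07°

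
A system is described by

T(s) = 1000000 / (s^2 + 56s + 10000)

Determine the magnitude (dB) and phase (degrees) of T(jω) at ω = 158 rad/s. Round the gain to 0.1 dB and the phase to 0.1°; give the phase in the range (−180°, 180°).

At s = jω = j158:
quadratic: (j158)² + 56·j158 + 10000 = -14964 + j8848 → |·| ≈ 17384, ∠ ≈ 149.40°
|T| = 1000000 / 17384 ≈ 57.524
Gain = 20 log₁₀(57.524) ≈ 35.20 dB
∠T = 0.00° − 149.40° = -149.40°

35.2 dB, -149.4°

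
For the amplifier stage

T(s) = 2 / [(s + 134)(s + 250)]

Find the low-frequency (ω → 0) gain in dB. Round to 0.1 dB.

T(0) = 2 / (134·250) ≈ 5.9701e-05
20 log₁₀(5.9701e-05) ≈ -84.48 dB

-84.5 dB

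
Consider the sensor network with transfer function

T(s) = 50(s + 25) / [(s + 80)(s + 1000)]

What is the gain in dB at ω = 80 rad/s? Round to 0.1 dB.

At s = jω = j80:
zero (s+25): 25 + j80 → |·| = √(25²+80²) = √7025 ≈ 83.815, ∠ = arctan(80/25) ≈ 72.65°
pole (s+80): 80 + j80 → |·| = √(80²+80²) = √12800 ≈ 113.14, ∠ = arctan(80/80) ≈ 45.00°
pole (s+1000): 1000 + j80 → |·| = √(1000²+80²) = √1006400 ≈ 1003.2, ∠ = arctan(80/1000) ≈ 4.57°
|T| = 50 · 83.815 / 1.135e+05 ≈ 0.036923
Gain = 20 log₁₀(0.036923) ≈ -28.65 dB

-28.7 dB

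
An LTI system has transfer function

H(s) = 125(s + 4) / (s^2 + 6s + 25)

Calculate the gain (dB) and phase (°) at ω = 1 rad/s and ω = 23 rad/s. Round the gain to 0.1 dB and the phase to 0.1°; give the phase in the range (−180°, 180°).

ω = 1: 26.4 dB, 0.0°; ω = 23: 14.9 dB, -84.6°

At s = jω = j1:
zero (s+4): 4 + j1 → |·| = √(4²+1²) = √17 ≈ 4.1231, ∠ = arctan(1/4) ≈ 14.04°
quadratic: (j1)² + 6·j1 + 25 = 24 + j6 → |·| ≈ 24.739, ∠ ≈ 14.04°
|H| = 125 · 4.1231 / 24.739 ≈ 20.833
Gain = 20 log₁₀(20.833) ≈ 26.38 dB
∠H = 14.04° − 14.04° = 0.00°

At s = jω = j23:
zero (s+4): 4 + j23 → |·| = √(4²+23²) = √545 ≈ 23.345, ∠ = arctan(23/4) ≈ 80.13°
quadratic: (j23)² + 6·j23 + 25 = -504 + j138 → |·| ≈ 522.55, ∠ ≈ 164.69°
|H| = 125 · 23.345 / 522.55 ≈ 5.5844
Gain = 20 log₁₀(5.5844) ≈ 14.94 dB
∠H = 80.13° − 164.69° = -84.56°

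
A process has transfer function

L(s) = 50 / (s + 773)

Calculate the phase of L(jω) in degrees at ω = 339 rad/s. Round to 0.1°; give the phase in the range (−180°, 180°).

At s = jω = j339:
pole (s+773): 773 + j339 → |·| = √(773²+339²) = √712450 ≈ 844.07, ∠ = arctan(339/773) ≈ 23.68°
∠L = 0.00° − 23.68° = -23.68°

-23.7°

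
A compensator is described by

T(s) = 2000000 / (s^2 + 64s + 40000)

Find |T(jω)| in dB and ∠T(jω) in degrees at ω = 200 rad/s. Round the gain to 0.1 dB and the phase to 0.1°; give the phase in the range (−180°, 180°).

At s = jω = j200:
quadratic: (j200)² + 64·j200 + 40000 = 0 + j12800 → |·| ≈ 12800, ∠ ≈ 90.00°
|T| = 2000000 / 12800 ≈ 156.25
Gain = 20 log₁₀(156.25) ≈ 43.88 dB
∠T = 0.00° − 90.00° = -90.00°

43.9 dB, -90.0°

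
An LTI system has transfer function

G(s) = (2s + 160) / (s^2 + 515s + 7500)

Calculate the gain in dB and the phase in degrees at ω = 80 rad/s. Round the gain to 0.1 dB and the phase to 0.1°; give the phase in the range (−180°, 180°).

-45.2 dB, -43.5°

Substitute s = j80:
Numerator: 2(j80) + 160 = 160 + j160
Denominator: (j80)^2 + 515(j80) + 7500 = 1100 + j41200
|N| = √(160² + 160²) ≈ 226.27, ∠N ≈ 45.00°
|D| = √(1100² + 41200²) ≈ 41215, ∠D ≈ 88.47°
|G| = 226.27 / 41215 ≈ 0.00549
Gain = 20 log₁₀(0.00549) ≈ -45.21 dB
∠G = 45.00° − 88.47° = -43.47°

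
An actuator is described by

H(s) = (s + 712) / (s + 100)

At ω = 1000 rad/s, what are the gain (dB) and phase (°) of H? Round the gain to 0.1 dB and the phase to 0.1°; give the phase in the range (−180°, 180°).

Substitute s = j1000:
Numerator: (j1000) + 712 = 712 + j1000
Denominator: (j1000) + 100 = 100 + j1000
|N| = √(712² + 1000²) ≈ 1227.6, ∠N ≈ 54.55°
|D| = √(100² + 1000²) ≈ 1005, ∠D ≈ 84.29°
|H| = 1227.6 / 1005 ≈ 1.2215
Gain = 20 log₁₀(1.2215) ≈ 1.74 dB
∠H = 54.55° − 84.29° = -29.74°

1.7 dB, -29.7°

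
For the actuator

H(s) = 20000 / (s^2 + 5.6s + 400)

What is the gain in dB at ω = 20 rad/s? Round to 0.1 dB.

45.0 dB

At s = jω = j20:
quadratic: (j20)² + 5.6·j20 + 400 = 0 + j112 → |·| ≈ 112, ∠ ≈ 90.00°
|H| = 20000 / 112 ≈ 178.57
Gain = 20 log₁₀(178.57) ≈ 45.04 dB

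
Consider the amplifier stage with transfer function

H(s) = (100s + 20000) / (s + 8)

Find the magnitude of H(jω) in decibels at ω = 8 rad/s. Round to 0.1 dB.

65.0 dB

Substitute s = j8:
Numerator: 100(j8) + 20000 = 20000 + j800
Denominator: (j8) + 8 = 8 + j8
|N| = √(20000² + 800²) ≈ 20016, ∠N ≈ 2.29°
|D| = √(8² + 8²) ≈ 11.314, ∠D ≈ 45.00°
|H| = 20016 / 11.314 ≈ 1769.1
Gain = 20 log₁₀(1769.1) ≈ 64.96 dB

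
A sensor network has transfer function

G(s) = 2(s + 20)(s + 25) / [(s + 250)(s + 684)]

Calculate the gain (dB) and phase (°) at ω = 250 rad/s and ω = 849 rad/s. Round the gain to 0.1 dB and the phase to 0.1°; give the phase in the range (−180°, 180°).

At s = jω = j250:
zero (s+20): 20 + j250 → |·| = √(20²+250²) = √62900 ≈ 250.8, ∠ = arctan(250/20) ≈ 85.43°
zero (s+25): 25 + j250 → |·| = √(25²+250²) = √63125 ≈ 251.25, ∠ = arctan(250/25) ≈ 84.29°
pole (s+250): 250 + j250 → |·| = √(250²+250²) = √125000 ≈ 353.55, ∠ = arctan(250/250) ≈ 45.00°
pole (s+684): 684 + j250 → |·| = √(684²+250²) = √530356 ≈ 728.26, ∠ = arctan(250/684) ≈ 20.08°
|G| = 2 · 63014 / 2.5748e+05 ≈ 0.48947
Gain = 20 log₁₀(0.48947) ≈ -6.21 dB
∠G = 169.72° − 65.08° = 104.64°

At s = jω = j849:
zero (s+20): 20 + j849 → |·| = √(20²+849²) = √721201 ≈ 849.24, ∠ = arctan(849/20) ≈ 88.65°
zero (s+25): 25 + j849 → |·| = √(25²+849²) = √721426 ≈ 849.37, ∠ = arctan(849/25) ≈ 88.31°
pole (s+250): 250 + j849 → |·| = √(250²+849²) = √783301 ≈ 885.04, ∠ = arctan(849/250) ≈ 73.59°
pole (s+684): 684 + j849 → |·| = √(684²+849²) = √1188657 ≈ 1090.3, ∠ = arctan(849/684) ≈ 51.14°
|G| = 2 · 7.2132e+05 / 9.6496e+05 ≈ 1.495
Gain = 20 log₁₀(1.495) ≈ 3.49 dB
∠G = 176.96° − 124.73° = 52.23°

ω = 250: -6.2 dB, 104.6°; ω = 849: 3.5 dB, 52.2°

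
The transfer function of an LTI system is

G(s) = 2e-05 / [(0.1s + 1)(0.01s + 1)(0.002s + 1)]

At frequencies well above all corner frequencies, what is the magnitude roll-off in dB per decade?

Each pole contributes −20 dB/decade at high frequency; each zero contributes +20 dB/decade.
Net: 0 zero(s) − 3 pole(s) → -60 dB/decade.

-60 dB/decade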